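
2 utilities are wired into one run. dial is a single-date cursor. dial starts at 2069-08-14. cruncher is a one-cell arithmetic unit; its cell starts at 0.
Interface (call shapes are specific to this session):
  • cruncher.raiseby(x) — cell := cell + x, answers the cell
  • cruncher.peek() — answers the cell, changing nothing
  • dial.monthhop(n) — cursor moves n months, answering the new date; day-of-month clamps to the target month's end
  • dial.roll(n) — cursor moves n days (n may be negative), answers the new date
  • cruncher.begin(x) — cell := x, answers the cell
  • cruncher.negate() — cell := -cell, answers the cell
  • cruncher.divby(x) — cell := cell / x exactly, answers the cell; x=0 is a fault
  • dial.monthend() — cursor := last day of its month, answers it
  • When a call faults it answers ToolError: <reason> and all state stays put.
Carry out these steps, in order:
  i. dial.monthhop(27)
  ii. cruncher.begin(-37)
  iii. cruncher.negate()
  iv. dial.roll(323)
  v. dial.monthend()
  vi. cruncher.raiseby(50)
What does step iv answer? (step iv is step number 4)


Answer: 2072-10-02

Derivation:
$ monthhop n→27
= 2071-11-14
$ begin x→-37
= -37
$ negate
= 37
$ roll n→323
= 2072-10-02
$ monthend
= 2072-10-31
$ raiseby x→50
= 87


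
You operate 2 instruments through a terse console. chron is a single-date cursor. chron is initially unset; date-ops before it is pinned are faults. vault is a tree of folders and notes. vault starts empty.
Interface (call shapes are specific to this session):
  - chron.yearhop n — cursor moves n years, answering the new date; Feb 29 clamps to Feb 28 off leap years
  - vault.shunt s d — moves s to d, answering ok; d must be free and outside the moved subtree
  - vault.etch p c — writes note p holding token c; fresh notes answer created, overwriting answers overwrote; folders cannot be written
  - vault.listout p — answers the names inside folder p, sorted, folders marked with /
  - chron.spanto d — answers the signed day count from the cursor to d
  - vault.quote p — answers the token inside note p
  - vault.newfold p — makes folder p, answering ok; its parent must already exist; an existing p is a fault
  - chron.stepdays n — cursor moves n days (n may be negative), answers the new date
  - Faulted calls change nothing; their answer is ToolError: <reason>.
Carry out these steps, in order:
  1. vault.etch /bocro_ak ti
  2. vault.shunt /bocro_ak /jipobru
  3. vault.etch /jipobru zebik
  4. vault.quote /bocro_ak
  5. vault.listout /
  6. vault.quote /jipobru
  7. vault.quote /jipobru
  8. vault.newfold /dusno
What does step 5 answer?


Answer: [jipobru]

Derivation:
CALL vault.etch[p→/bocro_ak; c→ti]
RET  created
CALL vault.shunt[s→/bocro_ak; d→/jipobru]
RET  ok
CALL vault.etch[p→/jipobru; c→zebik]
RET  overwrote
CALL vault.quote[p→/bocro_ak]
RET  ToolError: not found
CALL vault.listout[p→/]
RET  [jipobru]
CALL vault.quote[p→/jipobru]
RET  zebik
CALL vault.quote[p→/jipobru]
RET  zebik
CALL vault.newfold[p→/dusno]
RET  ok


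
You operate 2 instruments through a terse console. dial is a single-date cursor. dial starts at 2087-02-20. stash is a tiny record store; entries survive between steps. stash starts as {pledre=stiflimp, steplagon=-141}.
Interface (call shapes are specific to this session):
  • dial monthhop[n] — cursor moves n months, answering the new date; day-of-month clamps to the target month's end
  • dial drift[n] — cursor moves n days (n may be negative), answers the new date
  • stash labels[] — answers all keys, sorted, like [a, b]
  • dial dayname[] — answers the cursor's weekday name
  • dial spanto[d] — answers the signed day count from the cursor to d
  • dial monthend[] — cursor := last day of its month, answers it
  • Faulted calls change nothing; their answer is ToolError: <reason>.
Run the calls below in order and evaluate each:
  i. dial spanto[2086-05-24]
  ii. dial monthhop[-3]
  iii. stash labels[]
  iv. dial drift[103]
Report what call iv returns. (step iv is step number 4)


! 1. dial spanto(d: 2086-05-24) ~> -272
! 2. dial monthhop(n: -3) ~> 2086-11-20
! 3. stash labels() ~> [pledre, steplagon]
! 4. dial drift(n: 103) ~> 2087-03-03

Answer: 2087-03-03


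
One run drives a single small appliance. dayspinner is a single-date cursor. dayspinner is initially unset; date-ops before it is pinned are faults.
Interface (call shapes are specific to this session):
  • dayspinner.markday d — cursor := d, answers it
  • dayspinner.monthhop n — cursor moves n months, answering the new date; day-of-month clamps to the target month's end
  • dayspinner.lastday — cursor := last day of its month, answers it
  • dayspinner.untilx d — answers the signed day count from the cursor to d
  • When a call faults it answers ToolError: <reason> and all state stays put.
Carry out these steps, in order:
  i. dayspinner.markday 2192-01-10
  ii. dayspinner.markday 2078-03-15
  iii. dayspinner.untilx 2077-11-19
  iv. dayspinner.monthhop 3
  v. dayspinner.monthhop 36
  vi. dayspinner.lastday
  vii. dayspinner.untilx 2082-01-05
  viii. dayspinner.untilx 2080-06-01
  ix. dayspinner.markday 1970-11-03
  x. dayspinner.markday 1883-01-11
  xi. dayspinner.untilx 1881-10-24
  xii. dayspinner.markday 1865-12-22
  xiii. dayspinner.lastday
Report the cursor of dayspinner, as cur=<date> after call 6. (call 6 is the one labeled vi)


Act: markday[d='2192-01-10']
Obs: 2192-01-10
Act: markday[d='2078-03-15']
Obs: 2078-03-15
Act: untilx[d='2077-11-19']
Obs: -116
Act: monthhop[n='3']
Obs: 2078-06-15
Act: monthhop[n='36']
Obs: 2081-06-15
Act: lastday[]
Obs: 2081-06-30
Act: untilx[d='2082-01-05']
Obs: 189
Act: untilx[d='2080-06-01']
Obs: -394
Act: markday[d='1970-11-03']
Obs: 1970-11-03
Act: markday[d='1883-01-11']
Obs: 1883-01-11
Act: untilx[d='1881-10-24']
Obs: -444
Act: markday[d='1865-12-22']
Obs: 1865-12-22
Act: lastday[]
Obs: 1865-12-31

Answer: cur=2081-06-30


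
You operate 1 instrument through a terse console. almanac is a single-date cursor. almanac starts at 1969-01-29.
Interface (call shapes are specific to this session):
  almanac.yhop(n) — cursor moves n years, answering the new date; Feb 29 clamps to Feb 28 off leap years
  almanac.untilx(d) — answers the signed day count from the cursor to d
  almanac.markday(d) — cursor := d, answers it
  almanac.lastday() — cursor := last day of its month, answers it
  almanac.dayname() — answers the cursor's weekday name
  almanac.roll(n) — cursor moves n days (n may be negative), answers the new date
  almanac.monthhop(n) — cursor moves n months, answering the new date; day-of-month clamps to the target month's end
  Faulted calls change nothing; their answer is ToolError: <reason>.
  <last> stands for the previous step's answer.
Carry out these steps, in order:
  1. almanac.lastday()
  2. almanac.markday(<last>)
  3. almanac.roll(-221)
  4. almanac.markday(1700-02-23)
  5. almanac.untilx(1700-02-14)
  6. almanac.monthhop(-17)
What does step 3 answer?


Answer: 1968-06-24

Derivation:
-- 1. almanac.lastday() ~> 1969-01-31
-- 2. almanac.markday(<last>) ~> 1969-01-31
-- 3. almanac.roll(-221) ~> 1968-06-24
-- 4. almanac.markday(1700-02-23) ~> 1700-02-23
-- 5. almanac.untilx(1700-02-14) ~> -9
-- 6. almanac.monthhop(-17) ~> 1698-09-23


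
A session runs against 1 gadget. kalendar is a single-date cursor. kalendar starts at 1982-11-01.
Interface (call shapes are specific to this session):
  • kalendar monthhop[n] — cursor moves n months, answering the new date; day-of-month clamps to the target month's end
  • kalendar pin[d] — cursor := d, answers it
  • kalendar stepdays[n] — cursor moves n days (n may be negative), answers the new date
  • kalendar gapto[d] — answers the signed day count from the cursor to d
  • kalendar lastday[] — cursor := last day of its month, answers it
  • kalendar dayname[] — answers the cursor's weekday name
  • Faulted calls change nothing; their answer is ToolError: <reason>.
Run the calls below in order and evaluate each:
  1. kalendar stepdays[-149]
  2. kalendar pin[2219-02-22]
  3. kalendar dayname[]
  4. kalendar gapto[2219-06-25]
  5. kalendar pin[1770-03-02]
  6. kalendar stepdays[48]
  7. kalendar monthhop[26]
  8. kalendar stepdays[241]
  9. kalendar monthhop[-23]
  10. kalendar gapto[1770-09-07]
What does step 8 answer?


Answer: 1773-02-15

Derivation:
% kalendar stepdays n→-149
[out] 1982-06-05
% kalendar pin d→2219-02-22
[out] 2219-02-22
% kalendar dayname
[out] Monday
% kalendar gapto d→2219-06-25
[out] 123
% kalendar pin d→1770-03-02
[out] 1770-03-02
% kalendar stepdays n→48
[out] 1770-04-19
% kalendar monthhop n→26
[out] 1772-06-19
% kalendar stepdays n→241
[out] 1773-02-15
% kalendar monthhop n→-23
[out] 1771-03-15
% kalendar gapto d→1770-09-07
[out] -189


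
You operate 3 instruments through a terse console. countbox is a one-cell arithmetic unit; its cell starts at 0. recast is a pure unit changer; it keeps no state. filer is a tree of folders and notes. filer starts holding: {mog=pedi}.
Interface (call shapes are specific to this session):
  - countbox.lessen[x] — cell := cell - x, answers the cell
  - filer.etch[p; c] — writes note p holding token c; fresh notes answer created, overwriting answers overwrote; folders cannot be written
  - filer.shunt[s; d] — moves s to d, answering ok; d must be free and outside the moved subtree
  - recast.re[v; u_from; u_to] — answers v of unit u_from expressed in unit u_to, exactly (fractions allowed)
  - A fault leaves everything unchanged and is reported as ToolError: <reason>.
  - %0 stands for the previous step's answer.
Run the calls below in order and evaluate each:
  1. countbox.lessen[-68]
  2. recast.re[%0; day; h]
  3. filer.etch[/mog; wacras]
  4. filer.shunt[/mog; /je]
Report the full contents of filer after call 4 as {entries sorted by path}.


-> countbox.lessen(x→-68)
<- 68
-> recast.re(v→%0, u_from→day, u_to→h)
<- 1632
-> filer.etch(p→/mog, c→wacras)
<- overwrote
-> filer.shunt(s→/mog, d→/je)
<- ok

Answer: {je=wacras}


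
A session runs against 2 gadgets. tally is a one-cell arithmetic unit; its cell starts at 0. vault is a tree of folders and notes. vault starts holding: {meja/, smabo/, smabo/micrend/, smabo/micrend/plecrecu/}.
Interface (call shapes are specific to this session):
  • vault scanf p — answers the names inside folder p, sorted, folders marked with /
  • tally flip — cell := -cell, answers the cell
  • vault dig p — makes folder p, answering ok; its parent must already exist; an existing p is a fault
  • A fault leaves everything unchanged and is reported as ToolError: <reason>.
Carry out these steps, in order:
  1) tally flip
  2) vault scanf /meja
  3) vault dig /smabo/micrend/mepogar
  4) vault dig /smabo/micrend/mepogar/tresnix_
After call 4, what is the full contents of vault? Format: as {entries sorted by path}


% tally flip() ~> 0
% vault scanf(p: /meja) ~> []
% vault dig(p: /smabo/micrend/mepogar) ~> ok
% vault dig(p: /smabo/micrend/mepogar/tresnix_) ~> ok

Answer: {meja/, smabo/, smabo/micrend/, smabo/micrend/mepogar/, smabo/micrend/mepogar/tresnix_/, smabo/micrend/plecrecu/}


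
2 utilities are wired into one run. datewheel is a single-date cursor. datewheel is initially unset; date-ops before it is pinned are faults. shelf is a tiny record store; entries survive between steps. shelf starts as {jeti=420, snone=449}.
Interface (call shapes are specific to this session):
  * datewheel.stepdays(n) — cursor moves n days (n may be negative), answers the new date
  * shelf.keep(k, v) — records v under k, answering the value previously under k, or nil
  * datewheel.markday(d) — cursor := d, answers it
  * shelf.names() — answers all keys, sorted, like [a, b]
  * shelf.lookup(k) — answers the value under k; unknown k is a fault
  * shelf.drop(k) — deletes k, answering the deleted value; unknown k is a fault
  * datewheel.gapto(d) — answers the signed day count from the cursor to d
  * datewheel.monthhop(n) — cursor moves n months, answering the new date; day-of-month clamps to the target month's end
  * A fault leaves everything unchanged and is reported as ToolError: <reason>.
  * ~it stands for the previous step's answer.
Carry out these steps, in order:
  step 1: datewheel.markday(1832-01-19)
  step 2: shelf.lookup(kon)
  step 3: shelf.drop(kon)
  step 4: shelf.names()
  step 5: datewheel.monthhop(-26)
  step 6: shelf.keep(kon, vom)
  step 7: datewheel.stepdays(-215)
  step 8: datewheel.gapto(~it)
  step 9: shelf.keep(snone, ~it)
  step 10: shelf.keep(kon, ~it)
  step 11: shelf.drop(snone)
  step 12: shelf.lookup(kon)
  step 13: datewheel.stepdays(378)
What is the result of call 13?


;; datewheel.markday(d='1832-01-19') == 1832-01-19
;; shelf.lookup(k='kon') == ToolError: no such key kon
;; shelf.drop(k='kon') == ToolError: no such key kon
;; shelf.names() == [jeti, snone]
;; datewheel.monthhop(n='-26') == 1829-11-19
;; shelf.keep(k='kon', v='vom') == nil
;; datewheel.stepdays(n='-215') == 1829-04-18
;; datewheel.gapto(d='~it') == 0
;; shelf.keep(k='snone', v='~it') == 449
;; shelf.keep(k='kon', v='~it') == vom
;; shelf.drop(k='snone') == 0
;; shelf.lookup(k='kon') == 449
;; datewheel.stepdays(n='378') == 1830-05-01

Answer: 1830-05-01


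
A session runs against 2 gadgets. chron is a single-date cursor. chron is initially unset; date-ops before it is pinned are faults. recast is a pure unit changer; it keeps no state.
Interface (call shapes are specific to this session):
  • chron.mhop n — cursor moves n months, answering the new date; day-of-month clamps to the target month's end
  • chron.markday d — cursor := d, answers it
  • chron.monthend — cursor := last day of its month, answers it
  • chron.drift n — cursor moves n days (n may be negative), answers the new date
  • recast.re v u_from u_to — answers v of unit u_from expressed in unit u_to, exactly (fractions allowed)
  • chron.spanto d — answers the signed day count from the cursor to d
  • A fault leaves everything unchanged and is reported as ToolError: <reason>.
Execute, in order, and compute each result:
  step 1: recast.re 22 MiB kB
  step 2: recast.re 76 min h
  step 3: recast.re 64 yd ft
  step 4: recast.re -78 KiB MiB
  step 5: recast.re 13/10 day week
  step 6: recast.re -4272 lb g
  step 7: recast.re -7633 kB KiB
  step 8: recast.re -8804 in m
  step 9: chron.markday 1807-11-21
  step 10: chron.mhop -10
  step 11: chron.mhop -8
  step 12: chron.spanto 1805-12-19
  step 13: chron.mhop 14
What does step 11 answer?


[in] recast.re v=22 u_from=MiB u_to=kB
= 2883584/125
[in] recast.re v=76 u_from=min u_to=h
= 19/15
[in] recast.re v=64 u_from=yd u_to=ft
= 192
[in] recast.re v=-78 u_from=KiB u_to=MiB
= -39/512
[in] recast.re v=13/10 u_from=day u_to=week
= 13/70
[in] recast.re v=-4272 u_from=lb u_to=g
= -12110916279/6250
[in] recast.re v=-7633 u_from=kB u_to=KiB
= -954125/128
[in] recast.re v=-8804 u_from=in u_to=m
= -279527/1250
[in] chron.markday d=1807-11-21
= 1807-11-21
[in] chron.mhop n=-10
= 1807-01-21
[in] chron.mhop n=-8
= 1806-05-21
[in] chron.spanto d=1805-12-19
= -153
[in] chron.mhop n=14
= 1807-07-21

Answer: 1806-05-21


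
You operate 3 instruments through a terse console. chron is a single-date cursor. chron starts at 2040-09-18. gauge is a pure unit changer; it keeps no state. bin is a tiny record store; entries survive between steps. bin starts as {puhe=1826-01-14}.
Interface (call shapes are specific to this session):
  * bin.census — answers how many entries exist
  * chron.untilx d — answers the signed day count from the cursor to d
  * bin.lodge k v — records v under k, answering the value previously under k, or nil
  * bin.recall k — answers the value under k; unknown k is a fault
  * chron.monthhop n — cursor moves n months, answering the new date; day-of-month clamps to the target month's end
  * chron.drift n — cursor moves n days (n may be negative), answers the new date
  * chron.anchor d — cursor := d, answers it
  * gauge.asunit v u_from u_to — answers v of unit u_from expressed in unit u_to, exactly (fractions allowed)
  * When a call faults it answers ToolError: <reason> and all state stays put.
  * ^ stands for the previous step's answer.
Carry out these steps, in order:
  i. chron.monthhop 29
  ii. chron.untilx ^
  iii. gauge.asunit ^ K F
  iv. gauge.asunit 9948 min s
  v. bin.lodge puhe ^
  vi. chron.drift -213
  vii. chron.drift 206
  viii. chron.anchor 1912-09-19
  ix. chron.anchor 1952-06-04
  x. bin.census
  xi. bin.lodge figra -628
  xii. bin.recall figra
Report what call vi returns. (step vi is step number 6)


Answer: 2042-07-20

Derivation:
! monthhop(n→29) == 2043-02-18
! untilx(d→^) == 0
! asunit(v→^, u_from→K, u_to→F) == -45967/100
! asunit(v→9948, u_from→min, u_to→s) == 596880
! lodge(k→puhe, v→^) == 1826-01-14
! drift(n→-213) == 2042-07-20
! drift(n→206) == 2043-02-11
! anchor(d→1912-09-19) == 1912-09-19
! anchor(d→1952-06-04) == 1952-06-04
! census() == 1
! lodge(k→figra, v→-628) == nil
! recall(k→figra) == -628


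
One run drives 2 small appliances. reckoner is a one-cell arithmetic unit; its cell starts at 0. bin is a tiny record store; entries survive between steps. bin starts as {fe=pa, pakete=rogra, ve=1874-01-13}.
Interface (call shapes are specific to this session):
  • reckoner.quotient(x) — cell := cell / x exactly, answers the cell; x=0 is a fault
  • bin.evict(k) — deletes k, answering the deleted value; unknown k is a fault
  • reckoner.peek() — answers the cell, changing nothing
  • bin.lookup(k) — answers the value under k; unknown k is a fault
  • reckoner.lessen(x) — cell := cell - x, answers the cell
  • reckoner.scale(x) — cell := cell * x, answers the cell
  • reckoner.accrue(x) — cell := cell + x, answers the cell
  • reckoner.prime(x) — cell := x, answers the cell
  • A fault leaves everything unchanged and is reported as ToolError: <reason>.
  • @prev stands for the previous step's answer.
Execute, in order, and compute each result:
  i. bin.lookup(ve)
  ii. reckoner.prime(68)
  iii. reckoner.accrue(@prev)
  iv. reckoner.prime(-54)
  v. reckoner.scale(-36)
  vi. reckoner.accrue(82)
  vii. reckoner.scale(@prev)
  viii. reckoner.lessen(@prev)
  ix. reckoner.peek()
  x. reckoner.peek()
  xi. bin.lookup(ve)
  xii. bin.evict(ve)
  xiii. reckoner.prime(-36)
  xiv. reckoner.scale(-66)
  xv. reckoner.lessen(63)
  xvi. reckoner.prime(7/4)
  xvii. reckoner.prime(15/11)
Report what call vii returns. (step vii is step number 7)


Answer: 4104676

Derivation:
·→ bin.lookup(k→ve)
·← 1874-01-13
·→ reckoner.prime(x→68)
·← 68
·→ reckoner.accrue(x→@prev)
·← 136
·→ reckoner.prime(x→-54)
·← -54
·→ reckoner.scale(x→-36)
·← 1944
·→ reckoner.accrue(x→82)
·← 2026
·→ reckoner.scale(x→@prev)
·← 4104676
·→ reckoner.lessen(x→@prev)
·← 0
·→ reckoner.peek()
·← 0
·→ reckoner.peek()
·← 0
·→ bin.lookup(k→ve)
·← 1874-01-13
·→ bin.evict(k→ve)
·← 1874-01-13
·→ reckoner.prime(x→-36)
·← -36
·→ reckoner.scale(x→-66)
·← 2376
·→ reckoner.lessen(x→63)
·← 2313
·→ reckoner.prime(x→7/4)
·← 7/4
·→ reckoner.prime(x→15/11)
·← 15/11


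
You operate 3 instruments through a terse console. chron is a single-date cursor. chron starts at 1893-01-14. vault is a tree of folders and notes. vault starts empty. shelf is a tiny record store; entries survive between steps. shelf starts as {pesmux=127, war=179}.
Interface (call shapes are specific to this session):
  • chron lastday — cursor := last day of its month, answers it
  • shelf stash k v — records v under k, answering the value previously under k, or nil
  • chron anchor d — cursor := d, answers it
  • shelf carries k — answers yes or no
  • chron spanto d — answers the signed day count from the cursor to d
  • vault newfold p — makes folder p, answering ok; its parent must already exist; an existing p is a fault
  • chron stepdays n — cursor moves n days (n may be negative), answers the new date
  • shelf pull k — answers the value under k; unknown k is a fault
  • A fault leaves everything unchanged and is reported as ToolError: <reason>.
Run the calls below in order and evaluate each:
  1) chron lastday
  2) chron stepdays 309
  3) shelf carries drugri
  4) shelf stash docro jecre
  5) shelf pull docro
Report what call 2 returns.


Answer: 1893-12-06

Derivation:
# 1. chron lastday() : 1893-01-31
# 2. chron stepdays(309) : 1893-12-06
# 3. shelf carries(drugri) : no
# 4. shelf stash(docro, jecre) : nil
# 5. shelf pull(docro) : jecre


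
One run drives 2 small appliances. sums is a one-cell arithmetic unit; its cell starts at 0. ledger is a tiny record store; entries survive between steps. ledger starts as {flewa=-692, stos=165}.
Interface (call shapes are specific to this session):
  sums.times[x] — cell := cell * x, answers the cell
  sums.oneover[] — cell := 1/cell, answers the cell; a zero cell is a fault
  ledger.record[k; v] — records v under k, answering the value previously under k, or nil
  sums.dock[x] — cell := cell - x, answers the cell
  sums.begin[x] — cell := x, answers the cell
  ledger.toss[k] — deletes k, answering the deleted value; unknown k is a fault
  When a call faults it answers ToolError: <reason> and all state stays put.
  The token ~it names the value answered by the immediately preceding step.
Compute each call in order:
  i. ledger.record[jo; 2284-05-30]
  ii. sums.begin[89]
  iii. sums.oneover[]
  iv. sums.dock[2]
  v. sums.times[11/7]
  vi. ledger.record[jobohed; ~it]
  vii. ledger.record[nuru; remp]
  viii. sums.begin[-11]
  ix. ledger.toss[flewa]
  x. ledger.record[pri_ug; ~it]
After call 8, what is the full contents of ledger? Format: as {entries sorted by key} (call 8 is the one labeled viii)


>>> record k=jo v=2284-05-30
[out] nil
>>> begin x=89
[out] 89
>>> oneover
[out] 1/89
>>> dock x=2
[out] -177/89
>>> times x=11/7
[out] -1947/623
>>> record k=jobohed v=~it
[out] nil
>>> record k=nuru v=remp
[out] nil
>>> begin x=-11
[out] -11
>>> toss k=flewa
[out] -692
>>> record k=pri_ug v=~it
[out] nil

Answer: {flewa=-692, jo=2284-05-30, jobohed=-1947/623, nuru=remp, stos=165}


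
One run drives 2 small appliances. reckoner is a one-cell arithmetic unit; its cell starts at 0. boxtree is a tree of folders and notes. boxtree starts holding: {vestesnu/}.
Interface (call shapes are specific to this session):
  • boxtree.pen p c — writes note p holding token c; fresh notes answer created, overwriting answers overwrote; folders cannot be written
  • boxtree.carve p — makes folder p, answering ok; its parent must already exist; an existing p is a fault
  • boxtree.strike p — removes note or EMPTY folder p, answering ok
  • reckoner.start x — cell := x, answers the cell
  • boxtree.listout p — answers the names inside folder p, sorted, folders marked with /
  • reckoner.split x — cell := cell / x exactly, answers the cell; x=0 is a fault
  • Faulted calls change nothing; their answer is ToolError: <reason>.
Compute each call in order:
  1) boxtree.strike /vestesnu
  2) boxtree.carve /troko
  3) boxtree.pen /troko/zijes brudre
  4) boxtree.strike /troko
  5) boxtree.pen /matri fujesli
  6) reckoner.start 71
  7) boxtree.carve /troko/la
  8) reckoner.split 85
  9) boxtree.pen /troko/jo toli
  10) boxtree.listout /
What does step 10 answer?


>>> boxtree.strike p→/vestesnu
  ok
>>> boxtree.carve p→/troko
  ok
>>> boxtree.pen p→/troko/zijes c→brudre
  created
>>> boxtree.strike p→/troko
  ToolError: not empty
>>> boxtree.pen p→/matri c→fujesli
  created
>>> reckoner.start x→71
  71
>>> boxtree.carve p→/troko/la
  ok
>>> reckoner.split x→85
  71/85
>>> boxtree.pen p→/troko/jo c→toli
  created
>>> boxtree.listout p→/
  [matri, troko/]

Answer: [matri, troko/]


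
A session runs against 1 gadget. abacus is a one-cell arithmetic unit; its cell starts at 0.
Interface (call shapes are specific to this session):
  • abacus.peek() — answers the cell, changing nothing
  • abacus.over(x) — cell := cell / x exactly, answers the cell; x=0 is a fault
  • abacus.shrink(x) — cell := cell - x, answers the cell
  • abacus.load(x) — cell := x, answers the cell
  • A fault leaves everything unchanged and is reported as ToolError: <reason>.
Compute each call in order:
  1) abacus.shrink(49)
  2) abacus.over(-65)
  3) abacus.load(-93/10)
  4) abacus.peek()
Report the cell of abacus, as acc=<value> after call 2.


Answer: acc=49/65

Derivation:
I call shrink passing 49, → -49.
I run over passing -65, — result: 49/65.
I call load passing -93/10, → -93/10.
Calling peek(), and get -93/10.


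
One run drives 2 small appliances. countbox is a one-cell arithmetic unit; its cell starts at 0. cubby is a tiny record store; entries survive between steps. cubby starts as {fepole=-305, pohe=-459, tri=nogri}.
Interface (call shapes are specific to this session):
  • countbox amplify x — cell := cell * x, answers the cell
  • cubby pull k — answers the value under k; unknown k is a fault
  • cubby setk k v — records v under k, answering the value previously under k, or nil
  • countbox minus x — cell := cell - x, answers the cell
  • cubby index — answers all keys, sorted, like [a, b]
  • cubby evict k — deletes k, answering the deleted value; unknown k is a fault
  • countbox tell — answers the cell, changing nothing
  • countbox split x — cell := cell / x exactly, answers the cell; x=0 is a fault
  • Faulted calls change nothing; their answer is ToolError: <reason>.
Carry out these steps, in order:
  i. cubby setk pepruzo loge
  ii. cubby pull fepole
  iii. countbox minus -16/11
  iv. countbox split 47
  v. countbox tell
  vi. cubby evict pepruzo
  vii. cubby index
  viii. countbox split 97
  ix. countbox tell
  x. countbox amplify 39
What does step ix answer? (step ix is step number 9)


Answer: 16/50149

Derivation:
I run cubby setk passing k='pepruzo', v='loge', giving nil.
Then cubby pull passing k='fepole', giving -305.
I use countbox minus passing x='-16/11', yielding 16/11.
I call countbox split passing x='47', and get 16/517.
I call countbox tell(), which returns 16/517.
Then cubby evict passing k='pepruzo', and see loge.
Calling cubby index(), → [fepole, pohe, tri].
I run countbox split passing x='97', — result: 16/50149.
Calling countbox tell(), giving 16/50149.
I call countbox amplify passing x='39': 624/50149.


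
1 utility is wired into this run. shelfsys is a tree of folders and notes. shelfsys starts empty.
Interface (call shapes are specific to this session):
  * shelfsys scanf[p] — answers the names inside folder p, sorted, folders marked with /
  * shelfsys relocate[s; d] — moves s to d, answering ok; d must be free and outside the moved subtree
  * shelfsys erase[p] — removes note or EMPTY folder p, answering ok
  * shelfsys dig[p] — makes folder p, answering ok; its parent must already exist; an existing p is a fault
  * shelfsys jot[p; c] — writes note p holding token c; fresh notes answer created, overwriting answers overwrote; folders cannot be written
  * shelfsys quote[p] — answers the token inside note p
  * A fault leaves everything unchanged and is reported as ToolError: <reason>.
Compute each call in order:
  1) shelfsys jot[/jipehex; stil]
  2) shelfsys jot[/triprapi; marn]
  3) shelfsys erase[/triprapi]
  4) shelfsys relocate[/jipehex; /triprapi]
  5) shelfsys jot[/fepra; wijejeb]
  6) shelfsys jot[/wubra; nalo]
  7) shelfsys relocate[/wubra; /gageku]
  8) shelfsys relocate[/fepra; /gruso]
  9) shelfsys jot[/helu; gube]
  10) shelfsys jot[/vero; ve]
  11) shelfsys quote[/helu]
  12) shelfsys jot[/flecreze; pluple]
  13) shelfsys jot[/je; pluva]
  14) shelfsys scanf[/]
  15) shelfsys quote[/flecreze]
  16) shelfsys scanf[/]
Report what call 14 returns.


Answer: [flecreze, gageku, gruso, helu, je, triprapi, vero]

Derivation:
-> shelfsys jot(/jipehex, stil)
<- created
-> shelfsys jot(/triprapi, marn)
<- created
-> shelfsys erase(/triprapi)
<- ok
-> shelfsys relocate(/jipehex, /triprapi)
<- ok
-> shelfsys jot(/fepra, wijejeb)
<- created
-> shelfsys jot(/wubra, nalo)
<- created
-> shelfsys relocate(/wubra, /gageku)
<- ok
-> shelfsys relocate(/fepra, /gruso)
<- ok
-> shelfsys jot(/helu, gube)
<- created
-> shelfsys jot(/vero, ve)
<- created
-> shelfsys quote(/helu)
<- gube
-> shelfsys jot(/flecreze, pluple)
<- created
-> shelfsys jot(/je, pluva)
<- created
-> shelfsys scanf(/)
<- [flecreze, gageku, gruso, helu, je, triprapi, vero]
-> shelfsys quote(/flecreze)
<- pluple
-> shelfsys scanf(/)
<- [flecreze, gageku, gruso, helu, je, triprapi, vero]


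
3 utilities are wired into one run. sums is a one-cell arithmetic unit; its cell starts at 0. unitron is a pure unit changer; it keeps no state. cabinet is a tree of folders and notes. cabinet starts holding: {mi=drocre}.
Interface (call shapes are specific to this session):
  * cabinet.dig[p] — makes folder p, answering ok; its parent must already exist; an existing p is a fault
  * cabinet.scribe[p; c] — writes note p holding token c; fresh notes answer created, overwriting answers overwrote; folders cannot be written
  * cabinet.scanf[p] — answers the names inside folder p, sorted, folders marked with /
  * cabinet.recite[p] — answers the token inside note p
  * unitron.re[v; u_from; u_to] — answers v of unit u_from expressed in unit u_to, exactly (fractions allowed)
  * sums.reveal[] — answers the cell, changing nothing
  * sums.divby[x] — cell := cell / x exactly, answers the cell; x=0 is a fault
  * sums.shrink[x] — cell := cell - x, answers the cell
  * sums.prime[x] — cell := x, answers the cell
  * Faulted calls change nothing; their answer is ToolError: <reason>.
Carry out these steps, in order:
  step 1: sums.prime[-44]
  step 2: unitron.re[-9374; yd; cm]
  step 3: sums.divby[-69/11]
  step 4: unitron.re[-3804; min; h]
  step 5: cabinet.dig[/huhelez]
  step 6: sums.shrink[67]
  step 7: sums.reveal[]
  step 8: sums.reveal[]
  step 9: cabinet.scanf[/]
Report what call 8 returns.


I run sums.prime using x: -44: -44.
I call unitron.re using v: -9374, u_from: yd, u_to: cm, giving -21428964/25.
I try sums.divby using x: -69/11: 484/69.
I use unitron.re using v: -3804, u_from: min, u_to: h, and get -317/5.
I invoke cabinet.dig using p: /huhelez, giving ok.
Calling sums.shrink using x: 67, and see -4139/69.
Invoking sums.reveal(), and see -4139/69.
I call sums.reveal(), → -4139/69.
Next I call cabinet.scanf using p: /, yielding [huhelez/, mi].

Answer: -4139/69


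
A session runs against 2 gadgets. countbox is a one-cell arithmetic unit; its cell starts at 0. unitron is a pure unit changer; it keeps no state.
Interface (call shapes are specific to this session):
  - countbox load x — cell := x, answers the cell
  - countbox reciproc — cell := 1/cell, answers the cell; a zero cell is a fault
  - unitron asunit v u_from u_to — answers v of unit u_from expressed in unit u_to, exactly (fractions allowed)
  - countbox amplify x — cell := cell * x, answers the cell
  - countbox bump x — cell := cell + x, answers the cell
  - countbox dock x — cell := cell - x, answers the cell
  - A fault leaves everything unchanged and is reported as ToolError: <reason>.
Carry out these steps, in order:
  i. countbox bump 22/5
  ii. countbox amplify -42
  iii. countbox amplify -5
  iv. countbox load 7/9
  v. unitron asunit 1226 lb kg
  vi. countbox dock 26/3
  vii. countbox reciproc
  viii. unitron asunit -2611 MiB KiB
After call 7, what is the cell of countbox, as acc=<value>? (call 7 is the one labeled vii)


Using countbox bump(x=22/5), which returns 22/5.
I try countbox amplify(x=-42), → -924/5.
Invoking countbox amplify(x=-5), and get 924.
I try countbox load(x=7/9), — result: 7/9.
I run unitron asunit(v=1226, u_from=lb, u_to=kg), and observe 27805212281/50000000.
I use countbox dock(x=26/3), and get -71/9.
Then countbox reciproc(), and observe -9/71.
Calling unitron asunit(v=-2611, u_from=MiB, u_to=KiB), and get -2673664.

Answer: acc=-9/71


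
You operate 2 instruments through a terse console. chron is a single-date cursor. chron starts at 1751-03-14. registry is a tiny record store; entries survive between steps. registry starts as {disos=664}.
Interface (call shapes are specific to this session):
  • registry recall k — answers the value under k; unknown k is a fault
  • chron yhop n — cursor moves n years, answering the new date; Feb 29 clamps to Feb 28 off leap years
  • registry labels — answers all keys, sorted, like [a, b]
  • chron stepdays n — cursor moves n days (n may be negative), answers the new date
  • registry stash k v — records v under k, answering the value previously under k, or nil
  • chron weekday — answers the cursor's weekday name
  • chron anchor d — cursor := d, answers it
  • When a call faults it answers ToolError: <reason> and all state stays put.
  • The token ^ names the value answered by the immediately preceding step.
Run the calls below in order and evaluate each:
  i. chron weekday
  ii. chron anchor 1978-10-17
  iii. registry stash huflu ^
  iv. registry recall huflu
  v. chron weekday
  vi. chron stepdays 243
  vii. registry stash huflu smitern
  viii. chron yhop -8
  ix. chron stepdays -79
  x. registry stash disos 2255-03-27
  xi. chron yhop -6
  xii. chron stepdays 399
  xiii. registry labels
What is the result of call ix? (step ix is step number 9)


;; chron weekday() ~> Sunday
;; chron anchor(d=1978-10-17) ~> 1978-10-17
;; registry stash(k=huflu, v=^) ~> nil
;; registry recall(k=huflu) ~> 1978-10-17
;; chron weekday() ~> Tuesday
;; chron stepdays(n=243) ~> 1979-06-17
;; registry stash(k=huflu, v=smitern) ~> 1978-10-17
;; chron yhop(n=-8) ~> 1971-06-17
;; chron stepdays(n=-79) ~> 1971-03-30
;; registry stash(k=disos, v=2255-03-27) ~> 664
;; chron yhop(n=-6) ~> 1965-03-30
;; chron stepdays(n=399) ~> 1966-05-03
;; registry labels() ~> [disos, huflu]

Answer: 1971-03-30


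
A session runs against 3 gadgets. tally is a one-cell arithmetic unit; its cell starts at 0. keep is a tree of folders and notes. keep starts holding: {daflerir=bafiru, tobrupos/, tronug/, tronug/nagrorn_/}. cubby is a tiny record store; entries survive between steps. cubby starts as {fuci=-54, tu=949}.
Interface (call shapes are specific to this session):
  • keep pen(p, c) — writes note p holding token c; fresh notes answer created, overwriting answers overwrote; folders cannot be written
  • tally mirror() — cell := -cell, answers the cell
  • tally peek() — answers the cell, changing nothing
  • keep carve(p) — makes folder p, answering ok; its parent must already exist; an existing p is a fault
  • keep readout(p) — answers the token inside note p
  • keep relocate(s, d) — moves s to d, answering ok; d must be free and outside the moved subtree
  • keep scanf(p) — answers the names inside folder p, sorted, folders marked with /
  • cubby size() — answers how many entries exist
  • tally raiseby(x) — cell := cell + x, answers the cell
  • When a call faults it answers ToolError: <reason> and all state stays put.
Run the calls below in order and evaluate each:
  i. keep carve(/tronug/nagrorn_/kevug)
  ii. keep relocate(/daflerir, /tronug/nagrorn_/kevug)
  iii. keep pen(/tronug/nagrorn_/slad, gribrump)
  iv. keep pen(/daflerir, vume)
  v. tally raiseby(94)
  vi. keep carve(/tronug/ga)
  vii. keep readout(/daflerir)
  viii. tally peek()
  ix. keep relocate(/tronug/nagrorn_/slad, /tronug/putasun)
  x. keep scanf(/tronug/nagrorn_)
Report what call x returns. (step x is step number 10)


>>> keep carve p=/tronug/nagrorn_/kevug
= ok
>>> keep relocate s=/daflerir d=/tronug/nagrorn_/kevug
= ToolError: exists
>>> keep pen p=/tronug/nagrorn_/slad c=gribrump
= created
>>> keep pen p=/daflerir c=vume
= overwrote
>>> tally raiseby x=94
= 94
>>> keep carve p=/tronug/ga
= ok
>>> keep readout p=/daflerir
= vume
>>> tally peek
= 94
>>> keep relocate s=/tronug/nagrorn_/slad d=/tronug/putasun
= ok
>>> keep scanf p=/tronug/nagrorn_
= [kevug/]

Answer: [kevug/]


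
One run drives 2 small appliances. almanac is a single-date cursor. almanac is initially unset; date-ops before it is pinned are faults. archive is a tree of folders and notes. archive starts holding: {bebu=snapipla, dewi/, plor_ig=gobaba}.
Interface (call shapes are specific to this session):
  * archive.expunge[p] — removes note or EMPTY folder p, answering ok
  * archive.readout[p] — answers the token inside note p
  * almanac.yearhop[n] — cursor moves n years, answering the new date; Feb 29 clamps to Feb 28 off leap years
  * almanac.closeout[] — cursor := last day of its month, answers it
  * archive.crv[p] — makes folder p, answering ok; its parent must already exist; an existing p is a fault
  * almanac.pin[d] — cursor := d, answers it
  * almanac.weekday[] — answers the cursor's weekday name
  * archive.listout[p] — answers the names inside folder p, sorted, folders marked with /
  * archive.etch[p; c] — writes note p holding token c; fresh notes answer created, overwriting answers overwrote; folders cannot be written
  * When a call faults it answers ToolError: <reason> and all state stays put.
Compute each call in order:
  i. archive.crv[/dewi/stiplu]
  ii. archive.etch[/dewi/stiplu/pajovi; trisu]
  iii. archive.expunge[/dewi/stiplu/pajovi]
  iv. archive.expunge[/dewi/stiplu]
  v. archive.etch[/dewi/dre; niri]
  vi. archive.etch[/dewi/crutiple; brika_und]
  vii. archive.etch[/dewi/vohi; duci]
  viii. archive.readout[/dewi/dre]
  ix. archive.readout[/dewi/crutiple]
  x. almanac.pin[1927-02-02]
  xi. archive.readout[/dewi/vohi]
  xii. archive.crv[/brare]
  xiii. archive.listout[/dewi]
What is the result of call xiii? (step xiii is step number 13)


Then archive.crv using /dewi/stiplu, and observe ok.
I use archive.etch using /dewi/stiplu/pajovi, trisu, and see created.
Calling archive.expunge using /dewi/stiplu/pajovi, which returns ok.
Using archive.expunge using /dewi/stiplu, giving ok.
I try archive.etch using /dewi/dre, niri, giving created.
Invoking archive.etch using /dewi/crutiple, brika_und, which returns created.
Invoking archive.etch using /dewi/vohi, duci: created.
I invoke archive.readout using /dewi/dre, which returns niri.
Then archive.readout using /dewi/crutiple, yielding brika_und.
I run almanac.pin using 1927-02-02, yielding 1927-02-02.
I call archive.readout using /dewi/vohi, → duci.
Using archive.crv using /brare, — result: ok.
I invoke archive.listout using /dewi, which returns [crutiple, dre, vohi].

Answer: [crutiple, dre, vohi]


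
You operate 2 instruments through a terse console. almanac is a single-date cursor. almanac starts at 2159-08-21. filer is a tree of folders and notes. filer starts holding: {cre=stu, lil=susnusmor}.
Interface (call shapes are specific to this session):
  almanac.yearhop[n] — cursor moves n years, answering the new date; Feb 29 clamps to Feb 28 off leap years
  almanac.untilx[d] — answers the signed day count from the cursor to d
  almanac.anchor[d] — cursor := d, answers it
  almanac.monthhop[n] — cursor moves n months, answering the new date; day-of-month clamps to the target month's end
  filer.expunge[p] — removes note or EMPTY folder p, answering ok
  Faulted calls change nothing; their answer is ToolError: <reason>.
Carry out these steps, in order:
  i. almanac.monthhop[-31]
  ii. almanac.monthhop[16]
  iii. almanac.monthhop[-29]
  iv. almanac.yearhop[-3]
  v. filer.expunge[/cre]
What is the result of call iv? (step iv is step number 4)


→ almanac.monthhop(-31)
← 2157-01-21
→ almanac.monthhop(16)
← 2158-05-21
→ almanac.monthhop(-29)
← 2155-12-21
→ almanac.yearhop(-3)
← 2152-12-21
→ filer.expunge(/cre)
← ok

Answer: 2152-12-21


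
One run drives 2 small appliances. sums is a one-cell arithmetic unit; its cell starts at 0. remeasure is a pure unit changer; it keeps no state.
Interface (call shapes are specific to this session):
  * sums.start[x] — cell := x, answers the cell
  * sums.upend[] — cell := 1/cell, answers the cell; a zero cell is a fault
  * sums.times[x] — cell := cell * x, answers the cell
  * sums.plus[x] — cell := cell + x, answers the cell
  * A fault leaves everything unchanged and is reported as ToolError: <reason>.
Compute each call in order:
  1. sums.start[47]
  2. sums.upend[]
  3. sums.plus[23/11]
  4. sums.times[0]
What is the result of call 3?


Answer: 1092/517

Derivation:
-> start(x: 47)
<- 47
-> upend()
<- 1/47
-> plus(x: 23/11)
<- 1092/517
-> times(x: 0)
<- 0
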